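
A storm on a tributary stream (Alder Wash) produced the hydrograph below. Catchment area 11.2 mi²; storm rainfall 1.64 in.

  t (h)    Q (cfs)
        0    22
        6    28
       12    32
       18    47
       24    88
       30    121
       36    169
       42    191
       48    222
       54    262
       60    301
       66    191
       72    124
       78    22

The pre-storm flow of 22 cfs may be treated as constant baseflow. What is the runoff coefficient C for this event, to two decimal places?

ΣQ_DR = 1512 cfs; V = ΣQ_DR·Δt = 3.266 × 10^7 ft³.
Runoff depth d = V / A = 1.255 in.
C = d / P = 1.255 / 1.64 = 0.77.

C ≈ 0.77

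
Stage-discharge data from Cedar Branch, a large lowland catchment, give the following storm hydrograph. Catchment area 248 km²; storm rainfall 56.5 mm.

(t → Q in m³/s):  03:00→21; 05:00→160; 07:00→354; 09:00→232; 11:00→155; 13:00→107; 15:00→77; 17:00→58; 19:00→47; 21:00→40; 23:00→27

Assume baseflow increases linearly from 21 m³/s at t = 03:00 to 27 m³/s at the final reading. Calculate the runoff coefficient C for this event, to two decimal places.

ΣQ_DR = 1014 m³/s; V = ΣQ_DR·Δt = 7.301 × 10^6 m³.
Runoff depth d = V / A = 29.44 mm.
C = d / P = 29.44 / 56.5 = 0.52.

C ≈ 0.52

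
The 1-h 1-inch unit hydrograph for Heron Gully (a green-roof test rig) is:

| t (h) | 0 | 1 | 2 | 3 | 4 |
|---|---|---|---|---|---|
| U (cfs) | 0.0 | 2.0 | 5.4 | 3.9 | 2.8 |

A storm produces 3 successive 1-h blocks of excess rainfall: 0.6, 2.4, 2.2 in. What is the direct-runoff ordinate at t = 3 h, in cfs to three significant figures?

By discrete convolution, Q_j = Σ (P_i / 1 in) · U_{j−i}.
At t = 3 h (j=3): Q = (0.6/1)·3.9 + (2.4/1)·5.4 + (2.2/1)·2.0 = 19.7 cfs.

Q ≈ 19.7 cfs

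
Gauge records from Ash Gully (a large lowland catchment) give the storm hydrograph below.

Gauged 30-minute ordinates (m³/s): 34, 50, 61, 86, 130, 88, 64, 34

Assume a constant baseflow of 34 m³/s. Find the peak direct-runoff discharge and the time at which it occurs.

Q_p = 96.0 m³/s at t = 2 h

Subtracting baseflow gives direct-runoff ordinates: 0.0, 16.0, 27.0, 52.0, 96.0, 54.0, 30.0, 0.0 m³/s.
The maximum is 96.0 m³/s, occurring at the reading for t = 2 h.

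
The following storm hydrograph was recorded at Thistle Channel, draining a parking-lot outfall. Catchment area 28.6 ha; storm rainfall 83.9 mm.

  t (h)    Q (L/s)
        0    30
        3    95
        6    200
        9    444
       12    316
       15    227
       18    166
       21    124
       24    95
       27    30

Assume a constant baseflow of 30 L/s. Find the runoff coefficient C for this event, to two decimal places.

C ≈ 0.64

ΣQ_DR = 1427 L/s; V = ΣQ_DR·Δt = 1.541 × 10^7 L.
Runoff depth d = V / A = 53.89 mm.
C = d / P = 53.89 / 83.9 = 0.64.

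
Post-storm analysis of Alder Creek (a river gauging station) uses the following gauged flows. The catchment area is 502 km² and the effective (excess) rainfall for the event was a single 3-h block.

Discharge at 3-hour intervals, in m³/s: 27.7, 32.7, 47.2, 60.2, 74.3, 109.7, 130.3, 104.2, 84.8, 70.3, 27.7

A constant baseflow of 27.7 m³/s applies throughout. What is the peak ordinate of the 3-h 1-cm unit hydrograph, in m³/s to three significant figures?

Direct runoff: 0.0, 5.0, 19.5, 32.5, 46.6, 82.0, 102.6, 76.5, 57.1, 42.6, 0.0 m³/s; ΣQ_DR = 464.4 m³/s, peak = 102.6 m³/s.
Runoff depth d = ΣQ_DR·Δt / A = 464.4 × 10800 / (502 km²) = 9.991 mm.
The 1-cm UH is the DRH scaled by (10 mm)/d, so U_p = 102.6 × 10/9.991 = 103 m³/s.

U_p ≈ 103 m³/s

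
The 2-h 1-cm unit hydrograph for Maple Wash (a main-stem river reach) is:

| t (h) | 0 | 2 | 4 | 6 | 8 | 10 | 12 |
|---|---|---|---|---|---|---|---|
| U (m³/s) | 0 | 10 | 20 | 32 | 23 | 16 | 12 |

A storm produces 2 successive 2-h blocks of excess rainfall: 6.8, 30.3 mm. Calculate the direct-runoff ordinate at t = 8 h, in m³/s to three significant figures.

Q ≈ 113 m³/s

By discrete convolution, Q_j = Σ (P_i / 10 mm) · U_{j−i}.
At t = 8 h (j=4): Q = (6.8/10)·23 + (30.3/10)·32 = 113 m³/s.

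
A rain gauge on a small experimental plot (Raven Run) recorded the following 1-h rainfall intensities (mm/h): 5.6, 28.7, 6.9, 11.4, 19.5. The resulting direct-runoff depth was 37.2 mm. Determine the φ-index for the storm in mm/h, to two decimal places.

Only the 3 blocks with intensity above φ contribute runoff: 28.7, 11.4, 19.5 mm/h.
Σ(I−φ)·Δt = d  ⇒  (28.7+11.4+19.5 − 3φ)·1 = 37.2
φ = (59.60 − 37.2/1) / 3 = 7.47 mm/h.

φ ≈ 7.47 mm/h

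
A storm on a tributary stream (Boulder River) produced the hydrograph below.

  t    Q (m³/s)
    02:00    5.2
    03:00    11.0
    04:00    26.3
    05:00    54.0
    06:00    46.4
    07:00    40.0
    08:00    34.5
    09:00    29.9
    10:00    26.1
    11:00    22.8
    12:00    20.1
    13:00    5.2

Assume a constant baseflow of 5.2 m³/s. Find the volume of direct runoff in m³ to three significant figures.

Direct-runoff ordinates (Q − Q_b): 0.0, 5.8, 21.1, 48.8, 41.2, 34.8, 29.3, 24.7, 20.9, 17.6, 14.9, 0.0 m³/s.
ΣQ_DR = 259.1 m³/s.
With Δt = 1 h = 3600 s, V = ΣQ_DR · Δt = 259.1 × 3600 = 9.33 × 10^5 m³.

V ≈ 9.33 × 10^5 m³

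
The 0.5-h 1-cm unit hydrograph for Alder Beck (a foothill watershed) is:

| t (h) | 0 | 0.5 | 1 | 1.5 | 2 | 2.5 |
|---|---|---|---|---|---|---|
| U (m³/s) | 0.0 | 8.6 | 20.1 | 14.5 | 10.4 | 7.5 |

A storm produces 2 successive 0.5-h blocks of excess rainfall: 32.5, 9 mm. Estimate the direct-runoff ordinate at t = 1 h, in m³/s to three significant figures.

By discrete convolution, Q_j = Σ (P_i / 10 mm) · U_{j−i}.
At t = 1 h (j=2): Q = (32.5/10)·20.1 + (9/10)·8.6 = 73.1 m³/s.

Q ≈ 73.1 m³/s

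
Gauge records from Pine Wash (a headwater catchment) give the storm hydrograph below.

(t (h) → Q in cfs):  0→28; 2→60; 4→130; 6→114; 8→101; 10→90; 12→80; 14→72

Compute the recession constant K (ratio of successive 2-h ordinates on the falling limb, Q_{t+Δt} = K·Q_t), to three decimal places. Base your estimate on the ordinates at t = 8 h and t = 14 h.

K ≈ 0.893

Using the recession-limb readings at t = 8 h and t = 14 h: Q falls from 101 to 72 cfs over 3 intervals.
K = (Q₂/Q₁)^(1/3) = (72/101)^(1/3) = 0.893.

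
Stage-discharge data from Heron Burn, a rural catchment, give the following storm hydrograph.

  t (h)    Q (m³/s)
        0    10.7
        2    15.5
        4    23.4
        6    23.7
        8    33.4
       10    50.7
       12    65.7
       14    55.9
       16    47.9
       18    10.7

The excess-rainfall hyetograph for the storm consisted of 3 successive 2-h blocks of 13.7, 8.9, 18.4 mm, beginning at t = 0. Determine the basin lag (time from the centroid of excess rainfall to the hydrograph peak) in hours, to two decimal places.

t_L ≈ 8.77 h

Centroid of excess rainfall: t_c = Σ P_i·t̄_i / ΣP_i = 3.2293 h (block centres at 1, 3, 5 h).
Hydrograph peak occurs at t = 12 h, so basin lag t_L = 12 − 3.2293 = 8.77 h.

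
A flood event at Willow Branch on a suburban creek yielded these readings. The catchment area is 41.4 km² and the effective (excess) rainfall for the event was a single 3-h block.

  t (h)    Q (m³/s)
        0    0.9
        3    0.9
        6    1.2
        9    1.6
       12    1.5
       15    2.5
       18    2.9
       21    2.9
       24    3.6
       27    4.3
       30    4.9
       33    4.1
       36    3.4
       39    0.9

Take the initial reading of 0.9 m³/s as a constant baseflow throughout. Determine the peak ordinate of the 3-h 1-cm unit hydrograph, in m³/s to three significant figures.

Direct runoff: 0.0, 0.0, 0.3, 0.7, 0.6, 1.6, 2.0, 2.0, 2.7, 3.4, 4.0, 3.2, 2.5, 0.0 m³/s; ΣQ_DR = 23.00 m³/s, peak = 4.0 m³/s.
Runoff depth d = ΣQ_DR·Δt / A = 23.00 × 10800 / (41.4 km²) = 6.000 mm.
The 1-cm UH is the DRH scaled by (10 mm)/d, so U_p = 4.0 × 10/6.000 = 6.67 m³/s.

U_p ≈ 6.67 m³/s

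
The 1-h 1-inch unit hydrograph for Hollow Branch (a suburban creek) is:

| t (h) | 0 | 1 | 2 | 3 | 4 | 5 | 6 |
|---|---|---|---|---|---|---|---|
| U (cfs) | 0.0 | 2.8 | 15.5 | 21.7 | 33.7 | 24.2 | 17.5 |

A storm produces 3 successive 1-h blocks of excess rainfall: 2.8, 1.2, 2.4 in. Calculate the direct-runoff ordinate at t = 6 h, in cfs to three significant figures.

By discrete convolution, Q_j = Σ (P_i / 1 in) · U_{j−i}.
At t = 6 h (j=6): Q = (2.8/1)·17.5 + (1.2/1)·24.2 + (2.4/1)·33.7 = 159 cfs.

Q ≈ 159 cfs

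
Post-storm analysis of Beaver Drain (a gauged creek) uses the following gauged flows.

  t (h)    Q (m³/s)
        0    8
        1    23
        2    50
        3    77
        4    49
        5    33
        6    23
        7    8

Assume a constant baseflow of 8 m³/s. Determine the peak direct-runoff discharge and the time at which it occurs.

Q_p = 69.0 m³/s at t = 3 h

Subtracting baseflow gives direct-runoff ordinates: 0.0, 15.0, 42.0, 69.0, 41.0, 25.0, 15.0, 0.0 m³/s.
The maximum is 69.0 m³/s, occurring at the reading for t = 3 h.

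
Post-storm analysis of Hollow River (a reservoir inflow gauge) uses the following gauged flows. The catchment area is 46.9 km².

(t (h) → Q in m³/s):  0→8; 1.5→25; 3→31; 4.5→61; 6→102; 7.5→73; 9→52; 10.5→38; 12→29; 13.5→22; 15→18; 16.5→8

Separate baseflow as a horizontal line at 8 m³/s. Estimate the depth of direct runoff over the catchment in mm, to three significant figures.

d ≈ 42.7 mm

Direct runoff: 0.0, 17.0, 23.0, 53.0, 94.0, 65.0, 44.0, 30.0, 21.0, 14.0, 10.0, 0.0 m³/s; ΣQ_DR = 371.0 m³/s.
V = ΣQ_DR · Δt = 371.0 × 5400 s = 2.003 × 10^6 m³.
Over A = 46.9 km², depth = V / A = 42.7 mm.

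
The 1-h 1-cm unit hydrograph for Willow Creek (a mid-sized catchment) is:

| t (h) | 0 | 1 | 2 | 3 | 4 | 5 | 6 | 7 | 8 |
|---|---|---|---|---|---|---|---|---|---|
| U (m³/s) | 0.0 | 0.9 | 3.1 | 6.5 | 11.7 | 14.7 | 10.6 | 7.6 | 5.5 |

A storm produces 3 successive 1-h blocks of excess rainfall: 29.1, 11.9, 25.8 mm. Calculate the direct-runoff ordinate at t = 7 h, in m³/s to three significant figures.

Q ≈ 72.7 m³/s

By discrete convolution, Q_j = Σ (P_i / 10 mm) · U_{j−i}.
At t = 7 h (j=7): Q = (29.1/10)·7.6 + (11.9/10)·10.6 + (25.8/10)·14.7 = 72.7 m³/s.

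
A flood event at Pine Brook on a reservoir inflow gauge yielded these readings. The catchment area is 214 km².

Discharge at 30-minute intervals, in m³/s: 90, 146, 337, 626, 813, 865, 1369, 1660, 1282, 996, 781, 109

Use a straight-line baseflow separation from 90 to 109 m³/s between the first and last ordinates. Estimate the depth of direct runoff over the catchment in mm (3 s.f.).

d ≈ 66.3 mm

Direct runoff: 0.00, 54.27, 243.55, 530.82, 716.09, 766.36, 1268.64, 1557.91, 1178.18, 890.45, 673.73, 0.00 m³/s; ΣQ_DR = 7880 m³/s.
V = ΣQ_DR · Δt = 7880 × 1800 s = 1.418 × 10^7 m³.
Over A = 214 km², depth = V / A = 66.3 mm.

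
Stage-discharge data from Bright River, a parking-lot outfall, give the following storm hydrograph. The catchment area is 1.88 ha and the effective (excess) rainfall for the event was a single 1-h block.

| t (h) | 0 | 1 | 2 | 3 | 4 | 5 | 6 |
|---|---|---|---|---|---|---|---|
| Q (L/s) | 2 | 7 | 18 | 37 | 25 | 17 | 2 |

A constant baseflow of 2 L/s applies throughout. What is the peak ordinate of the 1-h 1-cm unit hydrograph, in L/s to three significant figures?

Direct runoff: 0.0, 5.0, 16.0, 35.0, 23.0, 15.0, 0.0 L/s; ΣQ_DR = 94.00 L/s, peak = 35.0 L/s.
Runoff depth d = ΣQ_DR·Δt / A = 94.00 × 3600 / (1.88 ha) = 18.00 mm.
The 1-cm UH is the DRH scaled by (10 mm)/d, so U_p = 35.0 × 10/18.00 = 19.4 L/s.

U_p ≈ 19.4 L/s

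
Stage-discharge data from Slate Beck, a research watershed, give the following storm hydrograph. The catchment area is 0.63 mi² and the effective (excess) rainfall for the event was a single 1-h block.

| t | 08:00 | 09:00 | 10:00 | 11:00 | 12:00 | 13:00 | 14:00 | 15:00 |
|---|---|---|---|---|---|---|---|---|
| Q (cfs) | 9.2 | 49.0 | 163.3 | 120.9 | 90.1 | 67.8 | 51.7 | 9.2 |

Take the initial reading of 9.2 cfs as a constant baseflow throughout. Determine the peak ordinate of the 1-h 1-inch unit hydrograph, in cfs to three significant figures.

U_p ≈ 128 cfs

Direct runoff: 0.0, 39.8, 154.1, 111.7, 80.9, 58.6, 42.5, 0.0 cfs; ΣQ_DR = 487.6 cfs, peak = 154.1 cfs.
Runoff depth d = ΣQ_DR·Δt / A = 487.6 × 3600 / (0.63 mi²) = 1.199 in.
The 1-inch UH is the DRH scaled by (1 in)/d, so U_p = 154.1 × 1/1.199 = 128 cfs.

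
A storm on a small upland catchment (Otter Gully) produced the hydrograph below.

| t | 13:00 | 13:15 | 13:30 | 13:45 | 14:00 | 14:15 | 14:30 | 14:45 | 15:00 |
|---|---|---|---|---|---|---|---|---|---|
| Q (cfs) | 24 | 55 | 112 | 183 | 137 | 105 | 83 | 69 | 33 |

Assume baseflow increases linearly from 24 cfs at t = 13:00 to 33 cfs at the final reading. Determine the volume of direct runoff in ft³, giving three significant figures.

Direct-runoff ordinates (Q − Q_b): 0.00, 29.88, 85.75, 155.62, 108.50, 75.38, 52.25, 37.12, 0.00 cfs.
ΣQ_DR = 544.5 cfs.
With Δt = 0.25 h = 900 s, V = ΣQ_DR · Δt = 544.5 × 900 = 4.90 × 10^5 ft³.

V ≈ 4.90 × 10^5 ft³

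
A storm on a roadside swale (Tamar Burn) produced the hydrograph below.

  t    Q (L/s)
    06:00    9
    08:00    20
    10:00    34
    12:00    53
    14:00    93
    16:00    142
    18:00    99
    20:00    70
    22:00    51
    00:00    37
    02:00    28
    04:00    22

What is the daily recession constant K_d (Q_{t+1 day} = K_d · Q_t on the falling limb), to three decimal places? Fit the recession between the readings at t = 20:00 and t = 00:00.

Between t = 20:00 and t = 00:00 the flow falls from 70 to 37 L/s over 2×2 h = 4 h.
Per-interval ratio K = (37/70)^(1/2) = 0.7270; K_d = K^(24/2) = 0.022.

K_d ≈ 0.022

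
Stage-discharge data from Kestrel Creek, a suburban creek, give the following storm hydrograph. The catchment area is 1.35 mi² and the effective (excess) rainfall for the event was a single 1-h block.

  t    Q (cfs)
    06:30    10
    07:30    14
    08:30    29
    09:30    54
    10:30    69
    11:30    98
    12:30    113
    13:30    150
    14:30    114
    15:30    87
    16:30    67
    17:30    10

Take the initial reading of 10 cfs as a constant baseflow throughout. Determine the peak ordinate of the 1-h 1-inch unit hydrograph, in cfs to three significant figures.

U_p ≈ 175 cfs

Direct runoff: 0.0, 4.0, 19.0, 44.0, 59.0, 88.0, 103.0, 140.0, 104.0, 77.0, 57.0, 0.0 cfs; ΣQ_DR = 695.0 cfs, peak = 140.0 cfs.
Runoff depth d = ΣQ_DR·Δt / A = 695.0 × 3600 / (1.35 mi²) = 0.7977 in.
The 1-inch UH is the DRH scaled by (1 in)/d, so U_p = 140.0 × 1/0.7977 = 175 cfs.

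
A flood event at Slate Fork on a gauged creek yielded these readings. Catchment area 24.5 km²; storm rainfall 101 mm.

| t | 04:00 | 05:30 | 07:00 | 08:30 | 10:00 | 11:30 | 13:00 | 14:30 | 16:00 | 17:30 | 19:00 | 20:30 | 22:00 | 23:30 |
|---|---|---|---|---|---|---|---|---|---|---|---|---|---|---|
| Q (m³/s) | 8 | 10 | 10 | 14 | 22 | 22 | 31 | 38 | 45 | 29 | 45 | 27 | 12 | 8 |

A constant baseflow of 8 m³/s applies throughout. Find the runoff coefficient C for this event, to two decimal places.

ΣQ_DR = 209.0 m³/s; V = ΣQ_DR·Δt = 1.129 × 10^6 m³.
Runoff depth d = V / A = 46.07 mm.
C = d / P = 46.07 / 101 = 0.46.

C ≈ 0.46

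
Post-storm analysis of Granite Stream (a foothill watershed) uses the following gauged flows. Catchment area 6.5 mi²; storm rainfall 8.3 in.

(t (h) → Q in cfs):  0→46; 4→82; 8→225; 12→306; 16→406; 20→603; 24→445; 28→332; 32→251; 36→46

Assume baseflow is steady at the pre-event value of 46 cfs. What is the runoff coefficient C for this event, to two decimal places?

C ≈ 0.26

ΣQ_DR = 2282 cfs; V = ΣQ_DR·Δt = 3.286 × 10^7 ft³.
Runoff depth d = V / A = 2.176 in.
C = d / P = 2.176 / 8.3 = 0.26.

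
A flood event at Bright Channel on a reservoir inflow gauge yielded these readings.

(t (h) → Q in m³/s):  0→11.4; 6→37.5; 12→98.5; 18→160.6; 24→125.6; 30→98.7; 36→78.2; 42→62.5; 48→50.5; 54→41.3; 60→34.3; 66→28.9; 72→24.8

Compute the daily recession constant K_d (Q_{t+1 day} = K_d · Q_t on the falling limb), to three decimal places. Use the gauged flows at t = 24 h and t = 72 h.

Between t = 24 h and t = 72 h the flow falls from 125.6 to 24.8 m³/s over 8×6 h = 48 h.
Per-interval ratio K = (24.8/125.6)^(1/8) = 0.8165; K_d = K^(24/6) = 0.444.

K_d ≈ 0.444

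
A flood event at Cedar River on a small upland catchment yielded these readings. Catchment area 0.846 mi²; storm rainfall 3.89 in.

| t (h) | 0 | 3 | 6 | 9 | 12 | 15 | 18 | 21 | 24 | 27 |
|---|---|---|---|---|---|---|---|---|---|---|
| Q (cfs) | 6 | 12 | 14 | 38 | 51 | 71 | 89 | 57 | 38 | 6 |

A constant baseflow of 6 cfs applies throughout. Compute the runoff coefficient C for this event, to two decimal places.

C ≈ 0.45

ΣQ_DR = 322.0 cfs; V = ΣQ_DR·Δt = 3.478 × 10^6 ft³.
Runoff depth d = V / A = 1.769 in.
C = d / P = 1.769 / 3.89 = 0.45.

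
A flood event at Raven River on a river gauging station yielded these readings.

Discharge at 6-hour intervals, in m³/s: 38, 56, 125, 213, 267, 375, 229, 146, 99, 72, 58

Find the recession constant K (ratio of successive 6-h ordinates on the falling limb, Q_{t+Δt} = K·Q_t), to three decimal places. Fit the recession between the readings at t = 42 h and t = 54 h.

Using the recession-limb readings at t = 42 h and t = 54 h: Q falls from 146 to 72 m³/s over 2 intervals.
K = (Q₂/Q₁)^(1/2) = (72/146)^(1/2) = 0.702.

K ≈ 0.702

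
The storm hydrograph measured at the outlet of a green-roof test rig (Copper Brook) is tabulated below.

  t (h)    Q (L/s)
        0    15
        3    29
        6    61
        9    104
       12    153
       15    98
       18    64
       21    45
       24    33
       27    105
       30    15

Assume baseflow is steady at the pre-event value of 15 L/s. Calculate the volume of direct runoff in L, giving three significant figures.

Direct-runoff ordinates (Q − Q_b): 0.0, 14.0, 46.0, 89.0, 138.0, 83.0, 49.0, 30.0, 18.0, 90.0, 0.0 L/s.
ΣQ_DR = 557.0 L/s.
With Δt = 3 h = 10800 s, V = ΣQ_DR · Δt = 557.0 × 10800 = 6.02 × 10^6 L.

V ≈ 6.02 × 10^6 L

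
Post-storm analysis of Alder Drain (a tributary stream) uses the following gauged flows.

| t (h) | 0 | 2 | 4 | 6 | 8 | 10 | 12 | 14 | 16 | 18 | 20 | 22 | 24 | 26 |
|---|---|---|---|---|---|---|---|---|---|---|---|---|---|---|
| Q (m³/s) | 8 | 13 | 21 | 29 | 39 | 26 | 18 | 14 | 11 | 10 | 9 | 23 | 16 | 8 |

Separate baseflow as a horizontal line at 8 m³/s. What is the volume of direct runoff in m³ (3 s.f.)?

Direct-runoff ordinates (Q − Q_b): 0.0, 5.0, 13.0, 21.0, 31.0, 18.0, 10.0, 6.0, 3.0, 2.0, 1.0, 15.0, 8.0, 0.0 m³/s.
ΣQ_DR = 133.0 m³/s.
With Δt = 2 h = 7200 s, V = ΣQ_DR · Δt = 133.0 × 7200 = 9.58 × 10^5 m³.

V ≈ 9.58 × 10^5 m³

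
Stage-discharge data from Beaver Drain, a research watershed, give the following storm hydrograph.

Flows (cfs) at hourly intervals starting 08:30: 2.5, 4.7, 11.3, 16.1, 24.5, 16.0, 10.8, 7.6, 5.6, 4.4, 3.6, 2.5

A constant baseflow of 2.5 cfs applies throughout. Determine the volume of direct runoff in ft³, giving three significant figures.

Direct-runoff ordinates (Q − Q_b): 0.0, 2.2, 8.8, 13.6, 22.0, 13.5, 8.3, 5.1, 3.1, 1.9, 1.1, 0.0 cfs.
ΣQ_DR = 79.60 cfs.
With Δt = 1 h = 3600 s, V = ΣQ_DR · Δt = 79.60 × 3600 = 2.87 × 10^5 ft³.

V ≈ 2.87 × 10^5 ft³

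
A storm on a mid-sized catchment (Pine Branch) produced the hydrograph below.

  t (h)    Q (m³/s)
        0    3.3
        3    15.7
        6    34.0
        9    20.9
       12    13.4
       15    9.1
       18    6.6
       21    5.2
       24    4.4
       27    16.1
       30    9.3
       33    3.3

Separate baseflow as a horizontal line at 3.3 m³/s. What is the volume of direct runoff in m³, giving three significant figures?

V ≈ 1.10 × 10^6 m³

Direct-runoff ordinates (Q − Q_b): 0.0, 12.4, 30.7, 17.6, 10.1, 5.8, 3.3, 1.9, 1.1, 12.8, 6.0, 0.0 m³/s.
ΣQ_DR = 101.7 m³/s.
With Δt = 3 h = 10800 s, V = ΣQ_DR · Δt = 101.7 × 10800 = 1.10 × 10^6 m³.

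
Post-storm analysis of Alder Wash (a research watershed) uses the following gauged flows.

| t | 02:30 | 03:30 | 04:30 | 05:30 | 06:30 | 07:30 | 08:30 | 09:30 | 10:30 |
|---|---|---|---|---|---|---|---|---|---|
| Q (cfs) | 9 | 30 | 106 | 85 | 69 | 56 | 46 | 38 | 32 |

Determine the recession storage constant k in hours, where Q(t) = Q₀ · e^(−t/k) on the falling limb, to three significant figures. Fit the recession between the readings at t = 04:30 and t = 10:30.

On the falling limb, Q drops from 106 to 32 cfs between t = 04:30 and t = 10:30 (Δt = 6 h).
k = −Δt / ln(Q₂/Q₁) = −6 / ln(32/106) = 5.01 h.

k ≈ 5.01 h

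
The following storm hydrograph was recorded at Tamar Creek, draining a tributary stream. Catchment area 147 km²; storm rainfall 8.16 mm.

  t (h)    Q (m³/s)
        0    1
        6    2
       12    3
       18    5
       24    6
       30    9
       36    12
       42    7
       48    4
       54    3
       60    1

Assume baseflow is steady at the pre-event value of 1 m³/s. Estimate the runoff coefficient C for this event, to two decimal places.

C ≈ 0.76

ΣQ_DR = 42.00 m³/s; V = ΣQ_DR·Δt = 9.072 × 10^5 m³.
Runoff depth d = V / A = 6.171 mm.
C = d / P = 6.171 / 8.16 = 0.76.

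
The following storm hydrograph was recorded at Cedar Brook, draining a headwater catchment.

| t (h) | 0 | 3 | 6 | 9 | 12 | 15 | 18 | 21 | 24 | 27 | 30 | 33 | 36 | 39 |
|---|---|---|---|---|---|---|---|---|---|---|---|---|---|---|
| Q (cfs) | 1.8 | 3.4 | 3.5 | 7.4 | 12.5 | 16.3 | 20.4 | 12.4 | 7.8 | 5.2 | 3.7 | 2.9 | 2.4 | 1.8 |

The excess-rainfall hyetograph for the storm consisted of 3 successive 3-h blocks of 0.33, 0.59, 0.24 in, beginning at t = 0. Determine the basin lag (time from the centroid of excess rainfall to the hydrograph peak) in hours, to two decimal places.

t_L ≈ 13.73 h

Centroid of excess rainfall: t_c = Σ P_i·t̄_i / ΣP_i = 4.2672 h (block centres at 1.5, 4.5, 7.5 h).
Hydrograph peak occurs at t = 18 h, so basin lag t_L = 18 − 4.2672 = 13.73 h.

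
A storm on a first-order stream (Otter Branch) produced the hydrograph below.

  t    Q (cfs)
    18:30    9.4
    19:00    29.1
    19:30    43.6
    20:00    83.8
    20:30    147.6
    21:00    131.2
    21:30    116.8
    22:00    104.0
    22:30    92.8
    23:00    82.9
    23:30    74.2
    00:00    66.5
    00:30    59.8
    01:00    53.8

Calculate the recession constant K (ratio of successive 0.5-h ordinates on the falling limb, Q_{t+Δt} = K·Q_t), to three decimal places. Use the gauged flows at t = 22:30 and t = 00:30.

K ≈ 0.896

Using the recession-limb readings at t = 22:30 and t = 00:30: Q falls from 92.8 to 59.8 cfs over 4 intervals.
K = (Q₂/Q₁)^(1/4) = (59.8/92.8)^(1/4) = 0.896.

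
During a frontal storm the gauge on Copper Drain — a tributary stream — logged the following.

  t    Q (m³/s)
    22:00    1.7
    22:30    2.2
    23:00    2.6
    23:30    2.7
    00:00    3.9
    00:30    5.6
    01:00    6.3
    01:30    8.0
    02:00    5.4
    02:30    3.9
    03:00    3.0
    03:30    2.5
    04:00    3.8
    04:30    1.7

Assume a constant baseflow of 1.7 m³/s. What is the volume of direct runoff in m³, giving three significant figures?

V ≈ 53100 m³

Direct-runoff ordinates (Q − Q_b): 0.0, 0.5, 0.9, 1.0, 2.2, 3.9, 4.6, 6.3, 3.7, 2.2, 1.3, 0.8, 2.1, 0.0 m³/s.
ΣQ_DR = 29.50 m³/s.
With Δt = 0.5 h = 1800 s, V = ΣQ_DR · Δt = 29.50 × 1800 = 53100 m³.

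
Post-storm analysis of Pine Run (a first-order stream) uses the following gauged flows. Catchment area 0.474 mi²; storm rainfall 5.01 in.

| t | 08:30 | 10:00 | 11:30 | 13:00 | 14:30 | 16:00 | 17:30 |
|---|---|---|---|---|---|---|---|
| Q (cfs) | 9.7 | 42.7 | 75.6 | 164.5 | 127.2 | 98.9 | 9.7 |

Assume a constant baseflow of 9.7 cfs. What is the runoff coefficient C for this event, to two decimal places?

ΣQ_DR = 460.4 cfs; V = ΣQ_DR·Δt = 2.486 × 10^6 ft³.
Runoff depth d = V / A = 2.258 in.
C = d / P = 2.258 / 5.01 = 0.45.

C ≈ 0.45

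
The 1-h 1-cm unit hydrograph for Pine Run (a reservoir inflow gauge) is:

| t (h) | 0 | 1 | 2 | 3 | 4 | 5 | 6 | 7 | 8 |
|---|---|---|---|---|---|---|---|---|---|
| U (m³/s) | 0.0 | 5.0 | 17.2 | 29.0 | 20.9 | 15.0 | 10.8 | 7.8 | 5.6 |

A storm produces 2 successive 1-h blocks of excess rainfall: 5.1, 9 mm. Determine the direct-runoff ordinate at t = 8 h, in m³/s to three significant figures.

Q ≈ 9.88 m³/s

By discrete convolution, Q_j = Σ (P_i / 10 mm) · U_{j−i}.
At t = 8 h (j=8): Q = (5.1/10)·5.6 + (9/10)·7.8 = 9.88 m³/s.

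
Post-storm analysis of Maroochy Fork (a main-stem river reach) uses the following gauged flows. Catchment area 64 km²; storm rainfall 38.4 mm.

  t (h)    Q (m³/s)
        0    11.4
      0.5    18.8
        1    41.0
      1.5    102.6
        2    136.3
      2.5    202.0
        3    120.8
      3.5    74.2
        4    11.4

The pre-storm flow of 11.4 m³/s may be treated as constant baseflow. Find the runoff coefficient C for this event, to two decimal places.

C ≈ 0.45

ΣQ_DR = 615.9 m³/s; V = ΣQ_DR·Δt = 1.109 × 10^6 m³.
Runoff depth d = V / A = 17.32 mm.
C = d / P = 17.32 / 38.4 = 0.45.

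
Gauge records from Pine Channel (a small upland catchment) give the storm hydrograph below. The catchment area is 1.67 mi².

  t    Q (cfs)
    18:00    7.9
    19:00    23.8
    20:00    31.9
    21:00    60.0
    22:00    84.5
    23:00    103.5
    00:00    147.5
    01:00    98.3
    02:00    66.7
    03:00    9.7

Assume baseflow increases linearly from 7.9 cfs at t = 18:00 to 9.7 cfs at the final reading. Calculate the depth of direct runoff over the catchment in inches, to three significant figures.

d ≈ 0.506 in

Direct runoff: 0.00, 15.70, 23.60, 51.50, 75.80, 94.60, 138.40, 89.00, 57.20, 0.00 cfs; ΣQ_DR = 545.8 cfs.
V = ΣQ_DR · Δt = 545.8 × 3600 s = 1.965 × 10^6 ft³.
Over A = 1.67 mi², depth = V / A = 0.506 in.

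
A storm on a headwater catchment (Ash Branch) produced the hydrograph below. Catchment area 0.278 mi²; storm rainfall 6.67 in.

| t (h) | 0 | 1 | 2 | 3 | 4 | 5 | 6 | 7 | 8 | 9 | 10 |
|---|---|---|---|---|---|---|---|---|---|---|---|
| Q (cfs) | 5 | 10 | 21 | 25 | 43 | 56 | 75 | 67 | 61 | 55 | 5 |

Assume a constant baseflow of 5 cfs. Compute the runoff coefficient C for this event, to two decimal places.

C ≈ 0.31

ΣQ_DR = 368.0 cfs; V = ΣQ_DR·Δt = 1.325 × 10^6 ft³.
Runoff depth d = V / A = 2.051 in.
C = d / P = 2.051 / 6.67 = 0.31.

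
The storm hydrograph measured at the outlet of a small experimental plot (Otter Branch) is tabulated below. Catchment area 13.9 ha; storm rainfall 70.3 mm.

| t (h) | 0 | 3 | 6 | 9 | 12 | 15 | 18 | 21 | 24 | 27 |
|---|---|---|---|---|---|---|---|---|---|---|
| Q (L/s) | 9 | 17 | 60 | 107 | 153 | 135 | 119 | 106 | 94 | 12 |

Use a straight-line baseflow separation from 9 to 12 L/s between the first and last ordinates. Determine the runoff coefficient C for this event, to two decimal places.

ΣQ_DR = 707.0 L/s; V = ΣQ_DR·Δt = 7.636 × 10^6 L.
Runoff depth d = V / A = 54.93 mm.
C = d / P = 54.93 / 70.3 = 0.78.

C ≈ 0.78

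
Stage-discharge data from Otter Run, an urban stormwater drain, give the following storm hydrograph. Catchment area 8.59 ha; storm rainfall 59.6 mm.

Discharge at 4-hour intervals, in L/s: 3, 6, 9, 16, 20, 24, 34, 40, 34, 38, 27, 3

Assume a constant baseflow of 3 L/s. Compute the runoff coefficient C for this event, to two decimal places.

C ≈ 0.61

ΣQ_DR = 218.0 L/s; V = ΣQ_DR·Δt = 3.139 × 10^6 L.
Runoff depth d = V / A = 36.54 mm.
C = d / P = 36.54 / 59.6 = 0.61.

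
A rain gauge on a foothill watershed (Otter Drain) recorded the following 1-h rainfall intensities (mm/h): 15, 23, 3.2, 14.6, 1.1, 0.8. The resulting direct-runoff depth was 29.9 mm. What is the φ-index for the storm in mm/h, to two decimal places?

φ ≈ 7.57 mm/h

Only the 3 blocks with intensity above φ contribute runoff: 15, 23, 14.6 mm/h.
Σ(I−φ)·Δt = d  ⇒  (15+23+14.6 − 3φ)·1 = 29.9
φ = (52.60 − 29.9/1) / 3 = 7.57 mm/h.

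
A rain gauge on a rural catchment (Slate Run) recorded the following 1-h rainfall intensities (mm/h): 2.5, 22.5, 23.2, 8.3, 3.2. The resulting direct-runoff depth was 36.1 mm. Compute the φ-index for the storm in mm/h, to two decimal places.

φ ≈ 5.97 mm/h

Only the 3 blocks with intensity above φ contribute runoff: 22.5, 23.2, 8.3 mm/h.
Σ(I−φ)·Δt = d  ⇒  (22.5+23.2+8.3 − 3φ)·1 = 36.1
φ = (54.00 − 36.1/1) / 3 = 5.97 mm/h.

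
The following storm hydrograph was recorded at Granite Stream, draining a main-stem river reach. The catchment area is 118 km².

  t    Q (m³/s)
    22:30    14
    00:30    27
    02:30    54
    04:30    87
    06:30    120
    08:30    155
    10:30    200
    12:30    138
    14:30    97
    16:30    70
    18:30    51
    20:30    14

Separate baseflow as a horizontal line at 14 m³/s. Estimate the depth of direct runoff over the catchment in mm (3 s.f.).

Direct runoff: 0.0, 13.0, 40.0, 73.0, 106.0, 141.0, 186.0, 124.0, 83.0, 56.0, 37.0, 0.0 m³/s; ΣQ_DR = 859.0 m³/s.
V = ΣQ_DR · Δt = 859.0 × 7200 s = 6.185 × 10^6 m³.
Over A = 118 km², depth = V / A = 52.4 mm.

d ≈ 52.4 mm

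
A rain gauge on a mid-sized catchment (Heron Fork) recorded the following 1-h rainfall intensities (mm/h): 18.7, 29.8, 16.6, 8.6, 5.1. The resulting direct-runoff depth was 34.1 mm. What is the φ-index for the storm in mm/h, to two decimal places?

φ ≈ 10.33 mm/h

Only the 3 blocks with intensity above φ contribute runoff: 18.7, 29.8, 16.6 mm/h.
Σ(I−φ)·Δt = d  ⇒  (18.7+29.8+16.6 − 3φ)·1 = 34.1
φ = (65.10 − 34.1/1) / 3 = 10.33 mm/h.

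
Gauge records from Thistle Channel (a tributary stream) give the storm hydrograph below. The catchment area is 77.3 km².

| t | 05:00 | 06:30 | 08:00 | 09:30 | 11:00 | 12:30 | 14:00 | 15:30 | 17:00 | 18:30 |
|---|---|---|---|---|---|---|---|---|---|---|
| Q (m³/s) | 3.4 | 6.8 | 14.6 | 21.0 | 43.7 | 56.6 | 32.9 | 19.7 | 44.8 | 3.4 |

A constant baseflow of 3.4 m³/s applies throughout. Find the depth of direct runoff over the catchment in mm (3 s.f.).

d ≈ 14.9 mm

Direct runoff: 0.0, 3.4, 11.2, 17.6, 40.3, 53.2, 29.5, 16.3, 41.4, 0.0 m³/s; ΣQ_DR = 212.9 m³/s.
V = ΣQ_DR · Δt = 212.9 × 5400 s = 1.150 × 10^6 m³.
Over A = 77.3 km², depth = V / A = 14.9 mm.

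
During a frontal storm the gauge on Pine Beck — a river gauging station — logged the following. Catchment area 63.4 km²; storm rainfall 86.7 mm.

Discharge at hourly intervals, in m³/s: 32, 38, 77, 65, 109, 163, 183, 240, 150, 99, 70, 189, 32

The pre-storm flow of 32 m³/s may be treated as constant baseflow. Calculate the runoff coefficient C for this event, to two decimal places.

C ≈ 0.68

ΣQ_DR = 1031 m³/s; V = ΣQ_DR·Δt = 3.712 × 10^6 m³.
Runoff depth d = V / A = 58.54 mm.
C = d / P = 58.54 / 86.7 = 0.68.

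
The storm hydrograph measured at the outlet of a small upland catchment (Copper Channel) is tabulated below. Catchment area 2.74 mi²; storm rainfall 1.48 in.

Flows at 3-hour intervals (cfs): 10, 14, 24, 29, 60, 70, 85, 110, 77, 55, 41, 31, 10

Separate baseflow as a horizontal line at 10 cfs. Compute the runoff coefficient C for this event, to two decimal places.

C ≈ 0.56

ΣQ_DR = 486.0 cfs; V = ΣQ_DR·Δt = 5.249 × 10^6 ft³.
Runoff depth d = V / A = 0.8246 in.
C = d / P = 0.8246 / 1.48 = 0.56.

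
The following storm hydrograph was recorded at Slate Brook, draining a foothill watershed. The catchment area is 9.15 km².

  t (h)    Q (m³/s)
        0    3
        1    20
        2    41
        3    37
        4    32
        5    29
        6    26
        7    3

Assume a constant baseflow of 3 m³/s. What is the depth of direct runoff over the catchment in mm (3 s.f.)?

d ≈ 65.7 mm

Direct runoff: 0.0, 17.0, 38.0, 34.0, 29.0, 26.0, 23.0, 0.0 m³/s; ΣQ_DR = 167.0 m³/s.
V = ΣQ_DR · Δt = 167.0 × 3600 s = 6.012 × 10^5 m³.
Over A = 9.15 km², depth = V / A = 65.7 mm.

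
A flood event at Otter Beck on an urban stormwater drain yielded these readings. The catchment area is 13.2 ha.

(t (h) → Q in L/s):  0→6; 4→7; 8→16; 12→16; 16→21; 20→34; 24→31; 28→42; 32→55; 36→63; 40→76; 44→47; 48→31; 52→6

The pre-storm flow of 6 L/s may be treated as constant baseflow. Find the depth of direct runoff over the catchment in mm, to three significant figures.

Direct runoff: 0.0, 1.0, 10.0, 10.0, 15.0, 28.0, 25.0, 36.0, 49.0, 57.0, 70.0, 41.0, 25.0, 0.0 L/s; ΣQ_DR = 367.0 L/s.
V = ΣQ_DR · Δt = 367.0 × 14400 s = 5.285 × 10^6 L.
Over A = 13.2 ha, depth = V / A = 40.0 mm.

d ≈ 40.0 mm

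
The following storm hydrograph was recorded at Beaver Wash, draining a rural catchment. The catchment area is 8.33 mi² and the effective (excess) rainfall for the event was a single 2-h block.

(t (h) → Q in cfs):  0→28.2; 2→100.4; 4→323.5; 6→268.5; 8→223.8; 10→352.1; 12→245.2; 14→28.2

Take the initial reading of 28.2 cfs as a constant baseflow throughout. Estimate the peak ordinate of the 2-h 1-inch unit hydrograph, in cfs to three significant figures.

Direct runoff: 0.0, 72.2, 295.3, 240.3, 195.6, 323.9, 217.0, 0.0 cfs; ΣQ_DR = 1344 cfs, peak = 323.9 cfs.
Runoff depth d = ΣQ_DR·Δt / A = 1344 × 7200 / (8.33 mi²) = 0.5001 in.
The 1-inch UH is the DRH scaled by (1 in)/d, so U_p = 323.9 × 1/0.5001 = 648 cfs.

U_p ≈ 648 cfs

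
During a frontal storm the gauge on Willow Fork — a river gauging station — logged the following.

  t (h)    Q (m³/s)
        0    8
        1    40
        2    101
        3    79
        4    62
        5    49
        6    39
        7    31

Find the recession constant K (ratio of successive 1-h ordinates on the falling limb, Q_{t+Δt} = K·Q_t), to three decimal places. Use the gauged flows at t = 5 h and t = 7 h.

K ≈ 0.795

Using the recession-limb readings at t = 5 h and t = 7 h: Q falls from 49 to 31 m³/s over 2 intervals.
K = (Q₂/Q₁)^(1/2) = (31/49)^(1/2) = 0.795.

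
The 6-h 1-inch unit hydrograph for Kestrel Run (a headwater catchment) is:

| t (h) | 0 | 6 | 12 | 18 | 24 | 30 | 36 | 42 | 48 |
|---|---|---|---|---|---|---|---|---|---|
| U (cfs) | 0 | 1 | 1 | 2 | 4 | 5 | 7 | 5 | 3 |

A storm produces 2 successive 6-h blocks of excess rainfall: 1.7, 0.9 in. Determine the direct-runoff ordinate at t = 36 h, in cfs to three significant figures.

By discrete convolution, Q_j = Σ (P_i / 1 in) · U_{j−i}.
At t = 36 h (j=6): Q = (1.7/1)·7 + (0.9/1)·5 = 16.4 cfs.

Q ≈ 16.4 cfs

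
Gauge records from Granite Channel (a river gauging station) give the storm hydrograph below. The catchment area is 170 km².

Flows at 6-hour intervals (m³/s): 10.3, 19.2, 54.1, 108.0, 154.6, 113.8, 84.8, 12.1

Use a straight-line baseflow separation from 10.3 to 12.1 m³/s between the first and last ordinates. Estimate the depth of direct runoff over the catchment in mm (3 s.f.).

Direct runoff: 0.00, 8.64, 43.29, 96.93, 143.27, 102.21, 72.96, 0.00 m³/s; ΣQ_DR = 467.3 m³/s.
V = ΣQ_DR · Δt = 467.3 × 21600 s = 1.009 × 10^7 m³.
Over A = 170 km², depth = V / A = 59.4 mm.

d ≈ 59.4 mm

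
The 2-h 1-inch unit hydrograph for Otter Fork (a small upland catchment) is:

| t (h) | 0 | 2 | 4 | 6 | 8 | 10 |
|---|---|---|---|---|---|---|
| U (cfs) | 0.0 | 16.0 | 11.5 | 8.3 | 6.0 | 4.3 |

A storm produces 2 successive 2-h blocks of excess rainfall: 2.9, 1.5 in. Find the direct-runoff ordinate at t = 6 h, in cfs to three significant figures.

By discrete convolution, Q_j = Σ (P_i / 1 in) · U_{j−i}.
At t = 6 h (j=3): Q = (2.9/1)·8.3 + (1.5/1)·11.5 = 41.3 cfs.

Q ≈ 41.3 cfs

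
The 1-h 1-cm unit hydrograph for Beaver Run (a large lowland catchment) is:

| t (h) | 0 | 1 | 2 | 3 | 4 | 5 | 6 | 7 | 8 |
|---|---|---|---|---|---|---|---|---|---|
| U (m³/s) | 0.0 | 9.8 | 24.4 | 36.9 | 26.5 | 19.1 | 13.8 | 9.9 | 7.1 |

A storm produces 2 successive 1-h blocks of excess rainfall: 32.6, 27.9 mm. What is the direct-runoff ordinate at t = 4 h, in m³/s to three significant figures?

Q ≈ 189 m³/s

By discrete convolution, Q_j = Σ (P_i / 10 mm) · U_{j−i}.
At t = 4 h (j=4): Q = (32.6/10)·26.5 + (27.9/10)·36.9 = 189 m³/s.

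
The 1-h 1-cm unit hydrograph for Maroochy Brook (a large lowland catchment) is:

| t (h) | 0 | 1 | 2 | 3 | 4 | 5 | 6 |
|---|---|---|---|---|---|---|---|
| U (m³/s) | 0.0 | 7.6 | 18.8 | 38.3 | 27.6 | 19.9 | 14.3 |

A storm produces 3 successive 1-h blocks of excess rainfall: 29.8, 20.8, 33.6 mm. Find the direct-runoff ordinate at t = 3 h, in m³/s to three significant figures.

Q ≈ 179 m³/s

By discrete convolution, Q_j = Σ (P_i / 10 mm) · U_{j−i}.
At t = 3 h (j=3): Q = (29.8/10)·38.3 + (20.8/10)·18.8 + (33.6/10)·7.6 = 179 m³/s.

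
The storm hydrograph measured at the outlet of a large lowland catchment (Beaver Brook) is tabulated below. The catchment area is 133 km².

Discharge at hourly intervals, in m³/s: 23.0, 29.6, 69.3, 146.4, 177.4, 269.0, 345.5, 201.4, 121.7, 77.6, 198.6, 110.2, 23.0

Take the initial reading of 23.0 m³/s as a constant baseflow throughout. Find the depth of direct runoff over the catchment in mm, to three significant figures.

d ≈ 40.4 mm

Direct runoff: 0.0, 6.6, 46.3, 123.4, 154.4, 246.0, 322.5, 178.4, 98.7, 54.6, 175.6, 87.2, 0.0 m³/s; ΣQ_DR = 1494 m³/s.
V = ΣQ_DR · Δt = 1494 × 3600 s = 5.377 × 10^6 m³.
Over A = 133 km², depth = V / A = 40.4 mm.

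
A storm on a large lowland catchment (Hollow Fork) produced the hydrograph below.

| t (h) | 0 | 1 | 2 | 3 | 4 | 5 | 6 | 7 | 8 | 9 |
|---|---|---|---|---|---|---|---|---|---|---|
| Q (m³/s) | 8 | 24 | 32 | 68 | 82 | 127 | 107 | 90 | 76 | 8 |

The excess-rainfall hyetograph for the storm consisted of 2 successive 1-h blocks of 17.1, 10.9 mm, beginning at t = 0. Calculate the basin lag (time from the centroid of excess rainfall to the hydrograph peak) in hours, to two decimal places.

t_L ≈ 4.11 h

Centroid of excess rainfall: t_c = Σ P_i·t̄_i / ΣP_i = 0.8893 h (block centres at 0.5, 1.5 h).
Hydrograph peak occurs at t = 5 h, so basin lag t_L = 5 − 0.8893 = 4.11 h.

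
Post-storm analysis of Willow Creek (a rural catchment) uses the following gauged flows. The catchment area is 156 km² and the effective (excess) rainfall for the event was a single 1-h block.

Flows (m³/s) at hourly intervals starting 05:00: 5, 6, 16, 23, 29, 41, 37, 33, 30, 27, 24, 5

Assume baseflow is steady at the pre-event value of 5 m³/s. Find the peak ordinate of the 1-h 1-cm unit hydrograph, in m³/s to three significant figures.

Direct runoff: 0.0, 1.0, 11.0, 18.0, 24.0, 36.0, 32.0, 28.0, 25.0, 22.0, 19.0, 0.0 m³/s; ΣQ_DR = 216.0 m³/s, peak = 36.0 m³/s.
Runoff depth d = ΣQ_DR·Δt / A = 216.0 × 3600 / (156 km²) = 4.985 mm.
The 1-cm UH is the DRH scaled by (10 mm)/d, so U_p = 36.0 × 10/4.985 = 72.2 m³/s.

U_p ≈ 72.2 m³/s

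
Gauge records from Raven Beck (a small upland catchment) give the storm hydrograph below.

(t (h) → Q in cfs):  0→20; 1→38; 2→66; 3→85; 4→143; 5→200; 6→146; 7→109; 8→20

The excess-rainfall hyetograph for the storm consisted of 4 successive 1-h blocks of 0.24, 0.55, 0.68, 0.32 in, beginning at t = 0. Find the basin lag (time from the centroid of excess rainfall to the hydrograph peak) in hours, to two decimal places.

t_L ≈ 2.90 h

Centroid of excess rainfall: t_c = Σ P_i·t̄_i / ΣP_i = 2.1034 h (block centres at 0.5, 1.5, 2.5, 3.5 h).
Hydrograph peak occurs at t = 5 h, so basin lag t_L = 5 − 2.1034 = 2.90 h.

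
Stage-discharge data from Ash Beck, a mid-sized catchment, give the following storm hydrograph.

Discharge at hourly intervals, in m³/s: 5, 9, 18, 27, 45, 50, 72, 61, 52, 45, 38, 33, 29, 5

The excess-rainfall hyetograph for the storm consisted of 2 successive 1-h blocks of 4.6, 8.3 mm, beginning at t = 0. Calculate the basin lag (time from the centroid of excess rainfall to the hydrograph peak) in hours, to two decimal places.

Centroid of excess rainfall: t_c = Σ P_i·t̄_i / ΣP_i = 1.1434 h (block centres at 0.5, 1.5 h).
Hydrograph peak occurs at t = 6 h, so basin lag t_L = 6 − 1.1434 = 4.86 h.

t_L ≈ 4.86 h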